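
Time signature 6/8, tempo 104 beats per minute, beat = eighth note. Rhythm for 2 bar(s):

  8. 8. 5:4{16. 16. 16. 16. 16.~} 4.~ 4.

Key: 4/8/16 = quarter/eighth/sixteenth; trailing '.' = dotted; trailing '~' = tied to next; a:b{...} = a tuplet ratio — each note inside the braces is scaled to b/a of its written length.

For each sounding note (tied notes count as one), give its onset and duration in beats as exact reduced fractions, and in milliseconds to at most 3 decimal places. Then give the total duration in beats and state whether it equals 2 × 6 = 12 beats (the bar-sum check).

1) 0.0ms=0b +865.385ms=3/2b
2) 865.385ms=3/2b +865.385ms=3/2b
3) 1730.769ms=3b +346.154ms=3/5b
4) 2076.923ms=18/5b +346.154ms=3/5b
5) 2423.077ms=21/5b +346.154ms=3/5b
6) 2769.231ms=24/5b +346.154ms=3/5b
7) 3115.385ms=27/5b +3807.692ms=33/5b
Σ=12b of 12 (104bpm 6/8) — PASS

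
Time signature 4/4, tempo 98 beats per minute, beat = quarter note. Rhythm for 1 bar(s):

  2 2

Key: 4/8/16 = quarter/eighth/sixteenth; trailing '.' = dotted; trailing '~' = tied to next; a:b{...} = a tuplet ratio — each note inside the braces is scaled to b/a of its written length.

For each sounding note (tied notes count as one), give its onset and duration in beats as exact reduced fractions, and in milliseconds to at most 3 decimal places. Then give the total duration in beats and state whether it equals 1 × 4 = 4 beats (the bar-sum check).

1) 0.0ms=0b +1224.49ms=2b
2) 1224.49ms=2b +1224.49ms=2b
Σ=4b of 4 (98bpm 4/4) — PASS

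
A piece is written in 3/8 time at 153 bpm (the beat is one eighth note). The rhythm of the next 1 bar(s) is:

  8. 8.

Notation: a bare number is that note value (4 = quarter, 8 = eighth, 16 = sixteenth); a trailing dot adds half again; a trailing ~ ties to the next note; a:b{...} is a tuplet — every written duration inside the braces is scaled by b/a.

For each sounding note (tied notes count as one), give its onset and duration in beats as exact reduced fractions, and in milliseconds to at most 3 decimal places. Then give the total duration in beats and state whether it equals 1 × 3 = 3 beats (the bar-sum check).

1) 0.0ms=0b +588.235ms=3/2b
2) 588.235ms=3/2b +588.235ms=3/2b
Σ=3b of 3 (153bpm 3/8) — PASS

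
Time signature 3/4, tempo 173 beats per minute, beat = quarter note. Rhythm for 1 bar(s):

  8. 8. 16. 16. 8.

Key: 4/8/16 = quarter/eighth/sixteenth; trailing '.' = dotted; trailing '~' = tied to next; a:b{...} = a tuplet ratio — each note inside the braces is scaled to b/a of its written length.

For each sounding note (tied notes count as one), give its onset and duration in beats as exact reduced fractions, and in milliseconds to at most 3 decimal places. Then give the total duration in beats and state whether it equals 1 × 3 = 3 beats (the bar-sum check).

1) 0.0ms=0b +260.116ms=3/4b
2) 260.116ms=3/4b +260.116ms=3/4b
3) 520.231ms=3/2b +130.058ms=3/8b
4) 650.289ms=15/8b +130.058ms=3/8b
5) 780.347ms=9/4b +260.116ms=3/4b
Σ=3b of 3 (173bpm 3/4) — PASS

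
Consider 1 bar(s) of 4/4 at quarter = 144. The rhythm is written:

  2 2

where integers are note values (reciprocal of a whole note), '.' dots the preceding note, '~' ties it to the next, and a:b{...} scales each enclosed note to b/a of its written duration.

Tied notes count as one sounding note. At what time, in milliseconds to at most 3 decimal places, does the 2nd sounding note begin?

note 2 onset = 2b = 833.333ms

1. 0.0ms @ 0 + 833.333ms (2)
2. 833.333ms @ 2 + 833.333ms (2)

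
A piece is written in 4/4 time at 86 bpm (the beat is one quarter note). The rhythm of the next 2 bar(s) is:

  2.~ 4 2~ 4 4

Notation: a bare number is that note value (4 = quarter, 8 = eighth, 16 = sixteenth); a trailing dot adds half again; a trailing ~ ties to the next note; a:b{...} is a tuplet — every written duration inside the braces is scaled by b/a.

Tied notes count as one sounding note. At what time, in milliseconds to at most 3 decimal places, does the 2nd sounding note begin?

1. 0.0ms @ 0 + 2790.698ms (4)
2. 2790.698ms @ 4 + 2093.023ms (3)
3. 4883.721ms @ 7 + 697.674ms (1)

note 2 onset = 4b = 2790.698ms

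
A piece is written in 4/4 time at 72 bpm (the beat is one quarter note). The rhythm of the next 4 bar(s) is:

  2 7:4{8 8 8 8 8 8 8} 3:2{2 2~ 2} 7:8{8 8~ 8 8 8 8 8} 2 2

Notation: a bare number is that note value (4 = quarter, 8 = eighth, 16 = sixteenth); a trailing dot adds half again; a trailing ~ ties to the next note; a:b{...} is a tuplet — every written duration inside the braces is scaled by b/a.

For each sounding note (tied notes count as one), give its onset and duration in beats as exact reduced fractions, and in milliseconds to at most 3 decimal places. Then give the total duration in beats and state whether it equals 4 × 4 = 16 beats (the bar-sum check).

1) 0.0ms=0b +1666.667ms=2b
2) 1666.667ms=2b +238.095ms=2/7b
3) 1904.762ms=16/7b +238.095ms=2/7b
4) 2142.857ms=18/7b +238.095ms=2/7b
5) 2380.952ms=20/7b +238.095ms=2/7b
6) 2619.048ms=22/7b +238.095ms=2/7b
7) 2857.143ms=24/7b +238.095ms=2/7b
8) 3095.238ms=26/7b +238.095ms=2/7b
9) 3333.333ms=4b +1111.111ms=4/3b
10) 4444.444ms=16/3b +2222.222ms=8/3b
11) 6666.667ms=8b +476.19ms=4/7b
12) 7142.857ms=60/7b +952.381ms=8/7b
13) 8095.238ms=68/7b +476.19ms=4/7b
14) 8571.429ms=72/7b +476.19ms=4/7b
15) 9047.619ms=76/7b +476.19ms=4/7b
16) 9523.81ms=80/7b +476.19ms=4/7b
17) 10000.0ms=12b +1666.667ms=2b
18) 11666.667ms=14b +1666.667ms=2b
Σ=16b of 16 (72bpm 4/4) — PASS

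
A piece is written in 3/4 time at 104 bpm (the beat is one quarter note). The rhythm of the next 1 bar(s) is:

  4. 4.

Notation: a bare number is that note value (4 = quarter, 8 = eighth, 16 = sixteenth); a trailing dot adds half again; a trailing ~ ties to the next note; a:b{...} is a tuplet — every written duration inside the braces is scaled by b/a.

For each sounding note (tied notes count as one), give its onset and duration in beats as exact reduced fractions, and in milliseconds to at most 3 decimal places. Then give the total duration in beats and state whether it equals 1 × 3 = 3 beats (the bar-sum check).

1) 0.0ms=0b +865.385ms=3/2b
2) 865.385ms=3/2b +865.385ms=3/2b
Σ=3b of 3 (104bpm 3/4) — PASS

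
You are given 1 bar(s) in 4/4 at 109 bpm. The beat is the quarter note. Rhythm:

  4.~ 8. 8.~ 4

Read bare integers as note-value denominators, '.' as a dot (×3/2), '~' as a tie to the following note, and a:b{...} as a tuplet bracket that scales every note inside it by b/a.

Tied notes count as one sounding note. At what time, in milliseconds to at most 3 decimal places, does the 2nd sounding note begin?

1. 0.0ms @ 0 + 1238.532ms (9/4)
2. 1238.532ms @ 9/4 + 963.303ms (7/4)

note 2 onset = 9/4b = 1238.532ms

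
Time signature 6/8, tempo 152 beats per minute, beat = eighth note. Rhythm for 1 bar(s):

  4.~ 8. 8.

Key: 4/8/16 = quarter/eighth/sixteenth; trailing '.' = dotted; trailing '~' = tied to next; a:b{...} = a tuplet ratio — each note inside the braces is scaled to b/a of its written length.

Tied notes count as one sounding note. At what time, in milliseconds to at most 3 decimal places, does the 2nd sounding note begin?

note 2 onset = 9/2b = 1776.316ms

1. 0.0ms @ 0 + 1776.316ms (9/2)
2. 1776.316ms @ 9/2 + 592.105ms (3/2)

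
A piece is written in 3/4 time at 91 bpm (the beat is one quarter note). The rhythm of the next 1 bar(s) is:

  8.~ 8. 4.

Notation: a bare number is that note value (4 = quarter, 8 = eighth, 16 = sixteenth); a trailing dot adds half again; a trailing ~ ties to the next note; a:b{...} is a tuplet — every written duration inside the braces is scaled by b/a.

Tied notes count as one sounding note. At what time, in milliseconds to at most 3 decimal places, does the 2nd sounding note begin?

1. 0.0ms @ 0 + 989.011ms (3/2)
2. 989.011ms @ 3/2 + 989.011ms (3/2)

note 2 onset = 3/2b = 989.011ms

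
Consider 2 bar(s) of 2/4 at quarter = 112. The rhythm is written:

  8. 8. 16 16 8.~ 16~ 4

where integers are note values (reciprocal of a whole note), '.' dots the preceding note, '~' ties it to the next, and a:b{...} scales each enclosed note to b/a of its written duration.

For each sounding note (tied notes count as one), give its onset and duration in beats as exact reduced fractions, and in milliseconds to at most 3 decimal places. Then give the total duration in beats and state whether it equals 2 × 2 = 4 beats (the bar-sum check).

1) 0.0ms=0b +401.786ms=3/4b
2) 401.786ms=3/4b +401.786ms=3/4b
3) 803.571ms=3/2b +133.929ms=1/4b
4) 937.5ms=7/4b +133.929ms=1/4b
5) 1071.429ms=2b +1071.429ms=2b
Σ=4b of 4 (112bpm 2/4) — PASS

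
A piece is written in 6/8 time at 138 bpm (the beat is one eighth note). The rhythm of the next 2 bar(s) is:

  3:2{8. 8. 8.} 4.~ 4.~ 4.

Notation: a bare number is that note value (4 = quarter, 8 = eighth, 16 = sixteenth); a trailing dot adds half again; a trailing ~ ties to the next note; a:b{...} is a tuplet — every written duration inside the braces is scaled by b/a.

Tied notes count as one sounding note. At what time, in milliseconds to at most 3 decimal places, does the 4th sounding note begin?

note 4 onset = 3b = 1304.348ms

1. 0.0ms @ 0 + 434.783ms (1)
2. 434.783ms @ 1 + 434.783ms (1)
3. 869.565ms @ 2 + 434.783ms (1)
4. 1304.348ms @ 3 + 3913.043ms (9)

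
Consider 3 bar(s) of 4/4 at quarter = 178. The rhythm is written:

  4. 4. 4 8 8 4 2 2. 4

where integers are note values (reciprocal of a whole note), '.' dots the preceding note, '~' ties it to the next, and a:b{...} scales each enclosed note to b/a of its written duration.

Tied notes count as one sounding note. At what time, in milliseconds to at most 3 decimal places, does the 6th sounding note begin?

1. 0.0ms @ 0 + 505.618ms (3/2)
2. 505.618ms @ 3/2 + 505.618ms (3/2)
3. 1011.236ms @ 3 + 337.079ms (1)
4. 1348.315ms @ 4 + 168.539ms (1/2)
5. 1516.854ms @ 9/2 + 168.539ms (1/2)
6. 1685.393ms @ 5 + 337.079ms (1)
7. 2022.472ms @ 6 + 674.157ms (2)
8. 2696.629ms @ 8 + 1011.236ms (3)
9. 3707.865ms @ 11 + 337.079ms (1)

note 6 onset = 5b = 1685.393ms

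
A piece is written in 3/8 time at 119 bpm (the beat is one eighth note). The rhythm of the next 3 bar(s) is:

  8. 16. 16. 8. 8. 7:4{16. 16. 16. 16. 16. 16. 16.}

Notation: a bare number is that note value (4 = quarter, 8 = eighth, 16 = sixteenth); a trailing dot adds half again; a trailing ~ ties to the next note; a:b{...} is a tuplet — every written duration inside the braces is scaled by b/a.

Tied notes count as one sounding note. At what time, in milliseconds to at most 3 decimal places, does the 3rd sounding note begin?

note 3 onset = 9/4b = 1134.454ms

1. 0.0ms @ 0 + 756.303ms (3/2)
2. 756.303ms @ 3/2 + 378.151ms (3/4)
3. 1134.454ms @ 9/4 + 378.151ms (3/4)
4. 1512.605ms @ 3 + 756.303ms (3/2)
5. 2268.908ms @ 9/2 + 756.303ms (3/2)
6. 3025.21ms @ 6 + 216.086ms (3/7)
7. 3241.297ms @ 45/7 + 216.086ms (3/7)
8. 3457.383ms @ 48/7 + 216.086ms (3/7)
9. 3673.469ms @ 51/7 + 216.086ms (3/7)
10. 3889.556ms @ 54/7 + 216.086ms (3/7)
11. 4105.642ms @ 57/7 + 216.086ms (3/7)
12. 4321.729ms @ 60/7 + 216.086ms (3/7)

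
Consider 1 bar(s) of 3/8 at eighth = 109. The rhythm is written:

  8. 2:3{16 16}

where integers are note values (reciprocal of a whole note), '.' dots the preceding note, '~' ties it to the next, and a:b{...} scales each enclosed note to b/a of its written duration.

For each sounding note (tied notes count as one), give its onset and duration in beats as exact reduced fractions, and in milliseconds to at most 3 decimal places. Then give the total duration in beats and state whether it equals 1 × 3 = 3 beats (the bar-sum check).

1) 0.0ms=0b +825.688ms=3/2b
2) 825.688ms=3/2b +412.844ms=3/4b
3) 1238.532ms=9/4b +412.844ms=3/4b
Σ=3b of 3 (109bpm 3/8) — PASS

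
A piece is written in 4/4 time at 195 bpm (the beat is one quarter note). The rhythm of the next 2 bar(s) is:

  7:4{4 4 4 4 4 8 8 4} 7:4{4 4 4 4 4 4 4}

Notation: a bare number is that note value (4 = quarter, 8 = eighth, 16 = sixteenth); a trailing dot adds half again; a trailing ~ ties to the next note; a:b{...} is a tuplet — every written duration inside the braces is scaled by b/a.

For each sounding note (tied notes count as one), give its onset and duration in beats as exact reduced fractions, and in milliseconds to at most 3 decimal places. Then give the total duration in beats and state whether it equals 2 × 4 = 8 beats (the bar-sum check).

1) 0.0ms=0b +175.824ms=4/7b
2) 175.824ms=4/7b +175.824ms=4/7b
3) 351.648ms=8/7b +175.824ms=4/7b
4) 527.473ms=12/7b +175.824ms=4/7b
5) 703.297ms=16/7b +175.824ms=4/7b
6) 879.121ms=20/7b +87.912ms=2/7b
7) 967.033ms=22/7b +87.912ms=2/7b
8) 1054.945ms=24/7b +175.824ms=4/7b
9) 1230.769ms=4b +175.824ms=4/7b
10) 1406.593ms=32/7b +175.824ms=4/7b
11) 1582.418ms=36/7b +175.824ms=4/7b
12) 1758.242ms=40/7b +175.824ms=4/7b
13) 1934.066ms=44/7b +175.824ms=4/7b
14) 2109.89ms=48/7b +175.824ms=4/7b
15) 2285.714ms=52/7b +175.824ms=4/7b
Σ=8b of 8 (195bpm 4/4) — PASS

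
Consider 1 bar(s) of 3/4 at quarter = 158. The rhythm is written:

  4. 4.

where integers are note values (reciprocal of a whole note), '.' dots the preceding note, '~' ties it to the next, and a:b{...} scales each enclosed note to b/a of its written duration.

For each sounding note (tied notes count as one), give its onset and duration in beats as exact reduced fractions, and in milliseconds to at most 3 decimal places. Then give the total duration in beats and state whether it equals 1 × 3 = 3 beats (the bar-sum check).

1) 0.0ms=0b +569.62ms=3/2b
2) 569.62ms=3/2b +569.62ms=3/2b
Σ=3b of 3 (158bpm 3/4) — PASS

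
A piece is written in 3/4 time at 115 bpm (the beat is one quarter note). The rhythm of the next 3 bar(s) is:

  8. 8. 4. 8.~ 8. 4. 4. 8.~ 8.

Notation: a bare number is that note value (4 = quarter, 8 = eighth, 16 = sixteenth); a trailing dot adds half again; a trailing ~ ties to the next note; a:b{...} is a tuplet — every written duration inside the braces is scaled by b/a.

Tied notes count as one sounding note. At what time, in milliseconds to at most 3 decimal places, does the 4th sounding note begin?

note 4 onset = 3b = 1565.217ms

1. 0.0ms @ 0 + 391.304ms (3/4)
2. 391.304ms @ 3/4 + 391.304ms (3/4)
3. 782.609ms @ 3/2 + 782.609ms (3/2)
4. 1565.217ms @ 3 + 782.609ms (3/2)
5. 2347.826ms @ 9/2 + 782.609ms (3/2)
6. 3130.435ms @ 6 + 782.609ms (3/2)
7. 3913.043ms @ 15/2 + 782.609ms (3/2)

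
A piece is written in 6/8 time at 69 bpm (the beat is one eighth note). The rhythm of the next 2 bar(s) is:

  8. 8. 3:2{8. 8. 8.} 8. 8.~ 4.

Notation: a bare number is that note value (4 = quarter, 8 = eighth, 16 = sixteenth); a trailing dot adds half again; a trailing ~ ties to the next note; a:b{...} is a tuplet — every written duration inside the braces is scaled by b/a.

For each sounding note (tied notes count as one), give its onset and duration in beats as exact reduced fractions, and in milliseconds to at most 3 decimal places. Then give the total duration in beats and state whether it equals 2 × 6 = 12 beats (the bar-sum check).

1) 0.0ms=0b +1304.348ms=3/2b
2) 1304.348ms=3/2b +1304.348ms=3/2b
3) 2608.696ms=3b +869.565ms=1b
4) 3478.261ms=4b +869.565ms=1b
5) 4347.826ms=5b +869.565ms=1b
6) 5217.391ms=6b +1304.348ms=3/2b
7) 6521.739ms=15/2b +3913.043ms=9/2b
Σ=12b of 12 (69bpm 6/8) — PASS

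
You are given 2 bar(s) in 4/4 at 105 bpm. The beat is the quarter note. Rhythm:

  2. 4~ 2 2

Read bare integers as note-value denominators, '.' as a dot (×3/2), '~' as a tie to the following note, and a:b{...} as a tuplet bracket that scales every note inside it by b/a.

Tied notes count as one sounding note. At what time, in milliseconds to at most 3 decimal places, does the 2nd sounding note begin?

1. 0.0ms @ 0 + 1714.286ms (3)
2. 1714.286ms @ 3 + 1714.286ms (3)
3. 3428.571ms @ 6 + 1142.857ms (2)

note 2 onset = 3b = 1714.286ms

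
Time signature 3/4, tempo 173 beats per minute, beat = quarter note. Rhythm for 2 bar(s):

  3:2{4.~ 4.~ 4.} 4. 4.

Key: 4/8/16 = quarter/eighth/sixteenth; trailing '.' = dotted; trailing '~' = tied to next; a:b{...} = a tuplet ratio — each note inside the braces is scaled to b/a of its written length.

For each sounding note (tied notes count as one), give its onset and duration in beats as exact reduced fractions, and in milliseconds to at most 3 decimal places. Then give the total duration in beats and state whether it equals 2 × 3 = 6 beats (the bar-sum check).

1) 0.0ms=0b +1040.462ms=3b
2) 1040.462ms=3b +520.231ms=3/2b
3) 1560.694ms=9/2b +520.231ms=3/2b
Σ=6b of 6 (173bpm 3/4) — PASS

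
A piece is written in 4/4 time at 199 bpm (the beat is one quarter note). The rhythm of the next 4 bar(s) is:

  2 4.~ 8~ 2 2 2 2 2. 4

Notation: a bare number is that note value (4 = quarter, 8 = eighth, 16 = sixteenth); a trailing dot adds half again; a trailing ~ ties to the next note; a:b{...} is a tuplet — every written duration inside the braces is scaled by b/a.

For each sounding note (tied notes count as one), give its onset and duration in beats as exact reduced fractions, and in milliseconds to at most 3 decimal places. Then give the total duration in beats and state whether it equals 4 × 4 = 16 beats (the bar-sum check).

1) 0.0ms=0b +603.015ms=2b
2) 603.015ms=2b +1206.03ms=4b
3) 1809.045ms=6b +603.015ms=2b
4) 2412.06ms=8b +603.015ms=2b
5) 3015.075ms=10b +603.015ms=2b
6) 3618.09ms=12b +904.523ms=3b
7) 4522.613ms=15b +301.508ms=1b
Σ=16b of 16 (199bpm 4/4) — PASS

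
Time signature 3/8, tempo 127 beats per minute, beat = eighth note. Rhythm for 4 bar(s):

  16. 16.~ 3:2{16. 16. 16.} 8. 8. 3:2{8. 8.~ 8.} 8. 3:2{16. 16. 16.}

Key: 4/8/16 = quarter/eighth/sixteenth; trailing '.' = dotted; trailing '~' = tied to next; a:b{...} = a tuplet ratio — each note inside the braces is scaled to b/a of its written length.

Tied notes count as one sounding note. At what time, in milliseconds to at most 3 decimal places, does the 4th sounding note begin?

1. 0.0ms @ 0 + 354.331ms (3/4)
2. 354.331ms @ 3/4 + 590.551ms (5/4)
3. 944.882ms @ 2 + 236.22ms (1/2)
4. 1181.102ms @ 5/2 + 236.22ms (1/2)
5. 1417.323ms @ 3 + 708.661ms (3/2)
6. 2125.984ms @ 9/2 + 708.661ms (3/2)
7. 2834.646ms @ 6 + 472.441ms (1)
8. 3307.087ms @ 7 + 944.882ms (2)
9. 4251.969ms @ 9 + 708.661ms (3/2)
10. 4960.63ms @ 21/2 + 236.22ms (1/2)
11. 5196.85ms @ 11 + 236.22ms (1/2)
12. 5433.071ms @ 23/2 + 236.22ms (1/2)

note 4 onset = 5/2b = 1181.102ms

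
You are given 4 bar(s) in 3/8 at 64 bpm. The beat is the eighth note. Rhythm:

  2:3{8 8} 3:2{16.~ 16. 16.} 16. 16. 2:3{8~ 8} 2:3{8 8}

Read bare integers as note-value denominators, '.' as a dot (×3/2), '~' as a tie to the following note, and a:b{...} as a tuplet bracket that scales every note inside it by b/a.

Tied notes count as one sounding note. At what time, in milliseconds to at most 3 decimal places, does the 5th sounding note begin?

1. 0.0ms @ 0 + 1406.25ms (3/2)
2. 1406.25ms @ 3/2 + 1406.25ms (3/2)
3. 2812.5ms @ 3 + 937.5ms (1)
4. 3750.0ms @ 4 + 468.75ms (1/2)
5. 4218.75ms @ 9/2 + 703.125ms (3/4)
6. 4921.875ms @ 21/4 + 703.125ms (3/4)
7. 5625.0ms @ 6 + 2812.5ms (3)
8. 8437.5ms @ 9 + 1406.25ms (3/2)
9. 9843.75ms @ 21/2 + 1406.25ms (3/2)

note 5 onset = 9/2b = 4218.75ms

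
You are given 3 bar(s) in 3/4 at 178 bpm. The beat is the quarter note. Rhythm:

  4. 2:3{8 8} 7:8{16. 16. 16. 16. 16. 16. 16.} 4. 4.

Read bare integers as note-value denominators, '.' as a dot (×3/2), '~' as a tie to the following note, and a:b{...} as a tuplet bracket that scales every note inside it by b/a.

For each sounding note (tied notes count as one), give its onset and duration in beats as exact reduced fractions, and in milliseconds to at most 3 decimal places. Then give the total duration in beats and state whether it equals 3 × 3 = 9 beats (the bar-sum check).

1) 0.0ms=0b +505.618ms=3/2b
2) 505.618ms=3/2b +252.809ms=3/4b
3) 758.427ms=9/4b +252.809ms=3/4b
4) 1011.236ms=3b +144.462ms=3/7b
5) 1155.698ms=24/7b +144.462ms=3/7b
6) 1300.161ms=27/7b +144.462ms=3/7b
7) 1444.623ms=30/7b +144.462ms=3/7b
8) 1589.085ms=33/7b +144.462ms=3/7b
9) 1733.547ms=36/7b +144.462ms=3/7b
10) 1878.01ms=39/7b +144.462ms=3/7b
11) 2022.472ms=6b +505.618ms=3/2b
12) 2528.09ms=15/2b +505.618ms=3/2b
Σ=9b of 9 (178bpm 3/4) — PASS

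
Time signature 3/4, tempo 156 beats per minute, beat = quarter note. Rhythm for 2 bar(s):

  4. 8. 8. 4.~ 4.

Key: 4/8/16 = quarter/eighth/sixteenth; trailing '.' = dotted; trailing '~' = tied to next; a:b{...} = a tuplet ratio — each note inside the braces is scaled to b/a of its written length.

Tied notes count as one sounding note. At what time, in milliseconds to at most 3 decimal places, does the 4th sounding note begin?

note 4 onset = 3b = 1153.846ms

1. 0.0ms @ 0 + 576.923ms (3/2)
2. 576.923ms @ 3/2 + 288.462ms (3/4)
3. 865.385ms @ 9/4 + 288.462ms (3/4)
4. 1153.846ms @ 3 + 1153.846ms (3)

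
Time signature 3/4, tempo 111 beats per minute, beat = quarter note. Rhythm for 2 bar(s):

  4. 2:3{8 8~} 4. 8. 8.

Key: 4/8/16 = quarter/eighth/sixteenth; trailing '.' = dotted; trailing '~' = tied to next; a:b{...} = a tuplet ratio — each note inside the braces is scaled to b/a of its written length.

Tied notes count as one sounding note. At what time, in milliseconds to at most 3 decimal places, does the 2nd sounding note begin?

note 2 onset = 3/2b = 810.811ms

1. 0.0ms @ 0 + 810.811ms (3/2)
2. 810.811ms @ 3/2 + 405.405ms (3/4)
3. 1216.216ms @ 9/4 + 1216.216ms (9/4)
4. 2432.432ms @ 9/2 + 405.405ms (3/4)
5. 2837.838ms @ 21/4 + 405.405ms (3/4)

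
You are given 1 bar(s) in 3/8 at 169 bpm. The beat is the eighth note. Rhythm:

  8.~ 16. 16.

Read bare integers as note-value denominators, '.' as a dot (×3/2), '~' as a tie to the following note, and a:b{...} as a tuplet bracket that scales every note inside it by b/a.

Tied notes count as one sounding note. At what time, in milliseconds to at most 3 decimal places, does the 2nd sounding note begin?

1. 0.0ms @ 0 + 798.817ms (9/4)
2. 798.817ms @ 9/4 + 266.272ms (3/4)

note 2 onset = 9/4b = 798.817ms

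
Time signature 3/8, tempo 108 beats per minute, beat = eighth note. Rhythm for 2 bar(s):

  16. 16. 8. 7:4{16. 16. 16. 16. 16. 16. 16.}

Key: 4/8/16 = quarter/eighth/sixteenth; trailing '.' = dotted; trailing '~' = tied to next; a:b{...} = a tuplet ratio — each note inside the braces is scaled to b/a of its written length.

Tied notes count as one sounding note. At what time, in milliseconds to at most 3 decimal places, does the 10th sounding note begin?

note 10 onset = 39/7b = 3095.238ms

1. 0.0ms @ 0 + 416.667ms (3/4)
2. 416.667ms @ 3/4 + 416.667ms (3/4)
3. 833.333ms @ 3/2 + 833.333ms (3/2)
4. 1666.667ms @ 3 + 238.095ms (3/7)
5. 1904.762ms @ 24/7 + 238.095ms (3/7)
6. 2142.857ms @ 27/7 + 238.095ms (3/7)
7. 2380.952ms @ 30/7 + 238.095ms (3/7)
8. 2619.048ms @ 33/7 + 238.095ms (3/7)
9. 2857.143ms @ 36/7 + 238.095ms (3/7)
10. 3095.238ms @ 39/7 + 238.095ms (3/7)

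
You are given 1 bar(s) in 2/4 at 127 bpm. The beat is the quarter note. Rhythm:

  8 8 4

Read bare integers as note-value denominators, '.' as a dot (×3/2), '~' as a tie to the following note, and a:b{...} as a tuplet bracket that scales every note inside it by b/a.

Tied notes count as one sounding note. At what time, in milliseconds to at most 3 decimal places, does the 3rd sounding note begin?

note 3 onset = 1b = 472.441ms

1. 0.0ms @ 0 + 236.22ms (1/2)
2. 236.22ms @ 1/2 + 236.22ms (1/2)
3. 472.441ms @ 1 + 472.441ms (1)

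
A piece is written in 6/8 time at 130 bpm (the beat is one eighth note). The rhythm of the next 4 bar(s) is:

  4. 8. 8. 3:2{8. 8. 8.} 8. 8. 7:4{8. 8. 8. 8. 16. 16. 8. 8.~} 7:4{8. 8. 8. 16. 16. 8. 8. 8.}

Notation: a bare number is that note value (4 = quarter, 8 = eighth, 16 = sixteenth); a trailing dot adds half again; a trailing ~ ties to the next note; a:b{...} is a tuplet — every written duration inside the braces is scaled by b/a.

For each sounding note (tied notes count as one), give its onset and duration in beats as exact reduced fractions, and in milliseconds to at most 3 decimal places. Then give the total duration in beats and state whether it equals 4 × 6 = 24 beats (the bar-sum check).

1) 0.0ms=0b +1384.615ms=3b
2) 1384.615ms=3b +692.308ms=3/2b
3) 2076.923ms=9/2b +692.308ms=3/2b
4) 2769.231ms=6b +461.538ms=1b
5) 3230.769ms=7b +461.538ms=1b
6) 3692.308ms=8b +461.538ms=1b
7) 4153.846ms=9b +692.308ms=3/2b
8) 4846.154ms=21/2b +692.308ms=3/2b
9) 5538.462ms=12b +395.604ms=6/7b
10) 5934.066ms=90/7b +395.604ms=6/7b
11) 6329.67ms=96/7b +395.604ms=6/7b
12) 6725.275ms=102/7b +395.604ms=6/7b
13) 7120.879ms=108/7b +197.802ms=3/7b
14) 7318.681ms=111/7b +197.802ms=3/7b
15) 7516.484ms=114/7b +395.604ms=6/7b
16) 7912.088ms=120/7b +791.209ms=12/7b
17) 8703.297ms=132/7b +395.604ms=6/7b
18) 9098.901ms=138/7b +395.604ms=6/7b
19) 9494.505ms=144/7b +197.802ms=3/7b
20) 9692.308ms=21b +197.802ms=3/7b
21) 9890.11ms=150/7b +395.604ms=6/7b
22) 10285.714ms=156/7b +395.604ms=6/7b
23) 10681.319ms=162/7b +395.604ms=6/7b
Σ=24b of 24 (130bpm 6/8) — PASS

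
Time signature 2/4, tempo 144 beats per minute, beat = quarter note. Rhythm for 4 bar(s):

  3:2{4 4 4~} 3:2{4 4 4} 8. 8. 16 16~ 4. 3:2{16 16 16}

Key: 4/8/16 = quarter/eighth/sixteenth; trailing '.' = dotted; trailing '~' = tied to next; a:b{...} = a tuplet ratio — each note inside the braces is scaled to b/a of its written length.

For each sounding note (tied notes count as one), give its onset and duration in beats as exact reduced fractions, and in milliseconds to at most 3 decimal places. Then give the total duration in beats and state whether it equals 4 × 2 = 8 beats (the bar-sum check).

1) 0.0ms=0b +277.778ms=2/3b
2) 277.778ms=2/3b +277.778ms=2/3b
3) 555.556ms=4/3b +555.556ms=4/3b
4) 1111.111ms=8/3b +277.778ms=2/3b
5) 1388.889ms=10/3b +277.778ms=2/3b
6) 1666.667ms=4b +312.5ms=3/4b
7) 1979.167ms=19/4b +312.5ms=3/4b
8) 2291.667ms=11/2b +104.167ms=1/4b
9) 2395.833ms=23/4b +729.167ms=7/4b
10) 3125.0ms=15/2b +69.444ms=1/6b
11) 3194.444ms=23/3b +69.444ms=1/6b
12) 3263.889ms=47/6b +69.444ms=1/6b
Σ=8b of 8 (144bpm 2/4) — PASS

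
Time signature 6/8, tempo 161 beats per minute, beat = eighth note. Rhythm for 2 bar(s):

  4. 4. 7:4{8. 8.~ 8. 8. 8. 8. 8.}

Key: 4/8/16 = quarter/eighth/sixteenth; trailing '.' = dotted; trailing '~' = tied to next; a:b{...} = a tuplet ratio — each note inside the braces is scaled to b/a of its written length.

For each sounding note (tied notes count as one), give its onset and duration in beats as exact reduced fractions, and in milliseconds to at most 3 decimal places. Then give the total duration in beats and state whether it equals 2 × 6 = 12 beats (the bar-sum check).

1) 0.0ms=0b +1118.012ms=3b
2) 1118.012ms=3b +1118.012ms=3b
3) 2236.025ms=6b +319.432ms=6/7b
4) 2555.457ms=48/7b +638.864ms=12/7b
5) 3194.321ms=60/7b +319.432ms=6/7b
6) 3513.753ms=66/7b +319.432ms=6/7b
7) 3833.185ms=72/7b +319.432ms=6/7b
8) 4152.618ms=78/7b +319.432ms=6/7b
Σ=12b of 12 (161bpm 6/8) — PASS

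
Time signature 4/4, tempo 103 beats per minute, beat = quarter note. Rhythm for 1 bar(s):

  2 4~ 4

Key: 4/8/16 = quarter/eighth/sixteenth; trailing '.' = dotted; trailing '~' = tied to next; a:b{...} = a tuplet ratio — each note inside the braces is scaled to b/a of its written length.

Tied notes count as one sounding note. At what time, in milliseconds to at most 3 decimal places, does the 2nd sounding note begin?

note 2 onset = 2b = 1165.049ms

1. 0.0ms @ 0 + 1165.049ms (2)
2. 1165.049ms @ 2 + 1165.049ms (2)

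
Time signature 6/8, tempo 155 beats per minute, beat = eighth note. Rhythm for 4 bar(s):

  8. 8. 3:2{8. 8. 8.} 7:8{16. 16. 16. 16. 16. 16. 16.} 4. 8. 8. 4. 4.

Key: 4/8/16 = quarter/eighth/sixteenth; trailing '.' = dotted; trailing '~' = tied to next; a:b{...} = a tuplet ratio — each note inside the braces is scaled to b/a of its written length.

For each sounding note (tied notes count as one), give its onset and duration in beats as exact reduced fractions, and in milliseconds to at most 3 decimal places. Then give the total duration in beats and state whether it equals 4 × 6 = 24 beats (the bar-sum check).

1) 0.0ms=0b +580.645ms=3/2b
2) 580.645ms=3/2b +580.645ms=3/2b
3) 1161.29ms=3b +387.097ms=1b
4) 1548.387ms=4b +387.097ms=1b
5) 1935.484ms=5b +387.097ms=1b
6) 2322.581ms=6b +331.797ms=6/7b
7) 2654.378ms=48/7b +331.797ms=6/7b
8) 2986.175ms=54/7b +331.797ms=6/7b
9) 3317.972ms=60/7b +331.797ms=6/7b
10) 3649.77ms=66/7b +331.797ms=6/7b
11) 3981.567ms=72/7b +331.797ms=6/7b
12) 4313.364ms=78/7b +331.797ms=6/7b
13) 4645.161ms=12b +1161.29ms=3b
14) 5806.452ms=15b +580.645ms=3/2b
15) 6387.097ms=33/2b +580.645ms=3/2b
16) 6967.742ms=18b +1161.29ms=3b
17) 8129.032ms=21b +1161.29ms=3b
Σ=24b of 24 (155bpm 6/8) — PASS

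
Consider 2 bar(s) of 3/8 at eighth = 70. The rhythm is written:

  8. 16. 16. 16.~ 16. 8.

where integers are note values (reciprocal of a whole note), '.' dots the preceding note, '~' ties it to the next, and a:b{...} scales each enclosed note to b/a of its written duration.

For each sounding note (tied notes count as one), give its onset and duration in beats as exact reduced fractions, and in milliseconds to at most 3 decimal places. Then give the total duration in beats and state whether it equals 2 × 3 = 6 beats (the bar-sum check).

1) 0.0ms=0b +1285.714ms=3/2b
2) 1285.714ms=3/2b +642.857ms=3/4b
3) 1928.571ms=9/4b +642.857ms=3/4b
4) 2571.429ms=3b +1285.714ms=3/2b
5) 3857.143ms=9/2b +1285.714ms=3/2b
Σ=6b of 6 (70bpm 3/8) — PASS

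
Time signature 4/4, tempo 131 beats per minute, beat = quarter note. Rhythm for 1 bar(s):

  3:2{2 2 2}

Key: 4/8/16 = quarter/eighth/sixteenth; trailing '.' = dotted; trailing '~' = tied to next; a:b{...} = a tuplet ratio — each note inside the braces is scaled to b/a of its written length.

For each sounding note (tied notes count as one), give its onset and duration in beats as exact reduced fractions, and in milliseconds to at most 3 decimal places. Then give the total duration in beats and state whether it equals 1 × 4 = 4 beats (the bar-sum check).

1) 0.0ms=0b +610.687ms=4/3b
2) 610.687ms=4/3b +610.687ms=4/3b
3) 1221.374ms=8/3b +610.687ms=4/3b
Σ=4b of 4 (131bpm 4/4) — PASS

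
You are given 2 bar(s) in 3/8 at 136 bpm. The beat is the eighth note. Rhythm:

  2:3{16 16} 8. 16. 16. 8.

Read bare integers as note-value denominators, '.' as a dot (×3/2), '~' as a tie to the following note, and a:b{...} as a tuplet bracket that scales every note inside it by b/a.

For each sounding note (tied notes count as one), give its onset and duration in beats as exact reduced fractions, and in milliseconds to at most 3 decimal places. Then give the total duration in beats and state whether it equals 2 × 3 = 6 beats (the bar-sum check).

1) 0.0ms=0b +330.882ms=3/4b
2) 330.882ms=3/4b +330.882ms=3/4b
3) 661.765ms=3/2b +661.765ms=3/2b
4) 1323.529ms=3b +330.882ms=3/4b
5) 1654.412ms=15/4b +330.882ms=3/4b
6) 1985.294ms=9/2b +661.765ms=3/2b
Σ=6b of 6 (136bpm 3/8) — PASS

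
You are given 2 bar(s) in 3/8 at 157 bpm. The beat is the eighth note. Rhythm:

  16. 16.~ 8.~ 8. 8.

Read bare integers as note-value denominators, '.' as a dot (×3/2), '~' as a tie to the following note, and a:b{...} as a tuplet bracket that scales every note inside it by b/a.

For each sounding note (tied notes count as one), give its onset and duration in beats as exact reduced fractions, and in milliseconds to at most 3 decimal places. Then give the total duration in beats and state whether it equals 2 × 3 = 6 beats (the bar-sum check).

1) 0.0ms=0b +286.624ms=3/4b
2) 286.624ms=3/4b +1433.121ms=15/4b
3) 1719.745ms=9/2b +573.248ms=3/2b
Σ=6b of 6 (157bpm 3/8) — PASS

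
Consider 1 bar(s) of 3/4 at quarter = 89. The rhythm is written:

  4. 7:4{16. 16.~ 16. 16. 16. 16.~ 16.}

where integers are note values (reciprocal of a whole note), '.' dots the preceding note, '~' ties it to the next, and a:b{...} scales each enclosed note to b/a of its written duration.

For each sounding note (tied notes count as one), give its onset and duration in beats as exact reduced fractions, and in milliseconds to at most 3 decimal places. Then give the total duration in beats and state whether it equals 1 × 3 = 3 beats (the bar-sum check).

1) 0.0ms=0b +1011.236ms=3/2b
2) 1011.236ms=3/2b +144.462ms=3/14b
3) 1155.698ms=12/7b +288.925ms=3/7b
4) 1444.623ms=15/7b +144.462ms=3/14b
5) 1589.085ms=33/14b +144.462ms=3/14b
6) 1733.547ms=18/7b +288.925ms=3/7b
Σ=3b of 3 (89bpm 3/4) — PASS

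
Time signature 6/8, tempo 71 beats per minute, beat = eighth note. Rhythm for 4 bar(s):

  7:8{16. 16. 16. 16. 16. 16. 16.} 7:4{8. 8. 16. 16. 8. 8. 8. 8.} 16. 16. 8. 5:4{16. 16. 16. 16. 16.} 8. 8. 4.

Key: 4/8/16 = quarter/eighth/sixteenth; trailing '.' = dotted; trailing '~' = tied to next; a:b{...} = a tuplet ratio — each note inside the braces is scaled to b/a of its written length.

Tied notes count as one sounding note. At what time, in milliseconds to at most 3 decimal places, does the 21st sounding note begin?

1. 0.0ms @ 0 + 724.346ms (6/7)
2. 724.346ms @ 6/7 + 724.346ms (6/7)
3. 1448.692ms @ 12/7 + 724.346ms (6/7)
4. 2173.038ms @ 18/7 + 724.346ms (6/7)
5. 2897.384ms @ 24/7 + 724.346ms (6/7)
6. 3621.73ms @ 30/7 + 724.346ms (6/7)
7. 4346.076ms @ 36/7 + 724.346ms (6/7)
8. 5070.423ms @ 6 + 724.346ms (6/7)
9. 5794.769ms @ 48/7 + 724.346ms (6/7)
10. 6519.115ms @ 54/7 + 362.173ms (3/7)
11. 6881.288ms @ 57/7 + 362.173ms (3/7)
12. 7243.461ms @ 60/7 + 724.346ms (6/7)
13. 7967.807ms @ 66/7 + 724.346ms (6/7)
14. 8692.153ms @ 72/7 + 724.346ms (6/7)
15. 9416.499ms @ 78/7 + 724.346ms (6/7)
16. 10140.845ms @ 12 + 633.803ms (3/4)
17. 10774.648ms @ 51/4 + 633.803ms (3/4)
18. 11408.451ms @ 27/2 + 1267.606ms (3/2)
19. 12676.056ms @ 15 + 507.042ms (3/5)
20. 13183.099ms @ 78/5 + 507.042ms (3/5)
21. 13690.141ms @ 81/5 + 507.042ms (3/5)
22. 14197.183ms @ 84/5 + 507.042ms (3/5)
23. 14704.225ms @ 87/5 + 507.042ms (3/5)
24. 15211.268ms @ 18 + 1267.606ms (3/2)
25. 16478.873ms @ 39/2 + 1267.606ms (3/2)
26. 17746.479ms @ 21 + 2535.211ms (3)

note 21 onset = 81/5b = 13690.141ms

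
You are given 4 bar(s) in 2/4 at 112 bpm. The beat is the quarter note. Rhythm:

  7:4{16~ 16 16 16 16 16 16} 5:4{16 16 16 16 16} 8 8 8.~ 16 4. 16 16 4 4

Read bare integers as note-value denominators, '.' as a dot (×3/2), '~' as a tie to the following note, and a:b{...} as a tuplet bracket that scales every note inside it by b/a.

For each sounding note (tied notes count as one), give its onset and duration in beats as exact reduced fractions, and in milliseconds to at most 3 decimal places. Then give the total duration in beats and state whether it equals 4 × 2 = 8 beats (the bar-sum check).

1) 0.0ms=0b +153.061ms=2/7b
2) 153.061ms=2/7b +76.531ms=1/7b
3) 229.592ms=3/7b +76.531ms=1/7b
4) 306.122ms=4/7b +76.531ms=1/7b
5) 382.653ms=5/7b +76.531ms=1/7b
6) 459.184ms=6/7b +76.531ms=1/7b
7) 535.714ms=1b +107.143ms=1/5b
8) 642.857ms=6/5b +107.143ms=1/5b
9) 750.0ms=7/5b +107.143ms=1/5b
10) 857.143ms=8/5b +107.143ms=1/5b
11) 964.286ms=9/5b +107.143ms=1/5b
12) 1071.429ms=2b +267.857ms=1/2b
13) 1339.286ms=5/2b +267.857ms=1/2b
14) 1607.143ms=3b +535.714ms=1b
15) 2142.857ms=4b +803.571ms=3/2b
16) 2946.429ms=11/2b +133.929ms=1/4b
17) 3080.357ms=23/4b +133.929ms=1/4b
18) 3214.286ms=6b +535.714ms=1b
19) 3750.0ms=7b +535.714ms=1b
Σ=8b of 8 (112bpm 2/4) — PASS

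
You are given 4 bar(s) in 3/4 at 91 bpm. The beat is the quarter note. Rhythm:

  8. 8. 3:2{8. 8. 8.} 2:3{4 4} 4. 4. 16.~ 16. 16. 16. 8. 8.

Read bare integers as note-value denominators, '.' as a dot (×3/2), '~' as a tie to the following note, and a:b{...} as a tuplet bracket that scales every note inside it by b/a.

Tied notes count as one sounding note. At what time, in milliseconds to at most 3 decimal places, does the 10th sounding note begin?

note 10 onset = 9b = 5934.066ms

1. 0.0ms @ 0 + 494.505ms (3/4)
2. 494.505ms @ 3/4 + 494.505ms (3/4)
3. 989.011ms @ 3/2 + 329.67ms (1/2)
4. 1318.681ms @ 2 + 329.67ms (1/2)
5. 1648.352ms @ 5/2 + 329.67ms (1/2)
6. 1978.022ms @ 3 + 989.011ms (3/2)
7. 2967.033ms @ 9/2 + 989.011ms (3/2)
8. 3956.044ms @ 6 + 989.011ms (3/2)
9. 4945.055ms @ 15/2 + 989.011ms (3/2)
10. 5934.066ms @ 9 + 494.505ms (3/4)
11. 6428.571ms @ 39/4 + 247.253ms (3/8)
12. 6675.824ms @ 81/8 + 247.253ms (3/8)
13. 6923.077ms @ 21/2 + 494.505ms (3/4)
14. 7417.582ms @ 45/4 + 494.505ms (3/4)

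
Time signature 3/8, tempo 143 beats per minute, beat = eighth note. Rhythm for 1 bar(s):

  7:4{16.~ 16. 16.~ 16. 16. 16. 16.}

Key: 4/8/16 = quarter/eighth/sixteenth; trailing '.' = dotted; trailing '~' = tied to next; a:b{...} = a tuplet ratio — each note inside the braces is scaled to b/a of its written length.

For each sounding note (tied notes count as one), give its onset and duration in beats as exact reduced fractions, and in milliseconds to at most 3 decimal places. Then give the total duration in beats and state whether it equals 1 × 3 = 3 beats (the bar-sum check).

1) 0.0ms=0b +359.64ms=6/7b
2) 359.64ms=6/7b +359.64ms=6/7b
3) 719.281ms=12/7b +179.82ms=3/7b
4) 899.101ms=15/7b +179.82ms=3/7b
5) 1078.921ms=18/7b +179.82ms=3/7b
Σ=3b of 3 (143bpm 3/8) — PASS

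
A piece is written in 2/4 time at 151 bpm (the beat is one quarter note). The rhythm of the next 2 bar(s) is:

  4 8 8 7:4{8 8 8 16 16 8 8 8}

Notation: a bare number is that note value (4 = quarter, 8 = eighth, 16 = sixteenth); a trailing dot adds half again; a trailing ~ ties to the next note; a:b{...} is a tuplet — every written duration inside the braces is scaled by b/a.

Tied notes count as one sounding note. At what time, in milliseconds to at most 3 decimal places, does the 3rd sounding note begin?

1. 0.0ms @ 0 + 397.351ms (1)
2. 397.351ms @ 1 + 198.675ms (1/2)
3. 596.026ms @ 3/2 + 198.675ms (1/2)
4. 794.702ms @ 2 + 113.529ms (2/7)
5. 908.231ms @ 16/7 + 113.529ms (2/7)
6. 1021.76ms @ 18/7 + 113.529ms (2/7)
7. 1135.289ms @ 20/7 + 56.764ms (1/7)
8. 1192.053ms @ 3 + 56.764ms (1/7)
9. 1248.817ms @ 22/7 + 113.529ms (2/7)
10. 1362.346ms @ 24/7 + 113.529ms (2/7)
11. 1475.875ms @ 26/7 + 113.529ms (2/7)

note 3 onset = 3/2b = 596.026ms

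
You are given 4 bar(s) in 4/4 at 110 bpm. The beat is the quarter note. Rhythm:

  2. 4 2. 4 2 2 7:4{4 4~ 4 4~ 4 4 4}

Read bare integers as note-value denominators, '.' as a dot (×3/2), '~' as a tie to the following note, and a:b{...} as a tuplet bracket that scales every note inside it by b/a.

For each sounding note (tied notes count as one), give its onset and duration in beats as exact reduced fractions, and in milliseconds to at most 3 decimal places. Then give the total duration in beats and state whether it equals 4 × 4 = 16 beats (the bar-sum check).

1) 0.0ms=0b +1636.364ms=3b
2) 1636.364ms=3b +545.455ms=1b
3) 2181.818ms=4b +1636.364ms=3b
4) 3818.182ms=7b +545.455ms=1b
5) 4363.636ms=8b +1090.909ms=2b
6) 5454.545ms=10b +1090.909ms=2b
7) 6545.455ms=12b +311.688ms=4/7b
8) 6857.143ms=88/7b +623.377ms=8/7b
9) 7480.519ms=96/7b +623.377ms=8/7b
10) 8103.896ms=104/7b +311.688ms=4/7b
11) 8415.584ms=108/7b +311.688ms=4/7b
Σ=16b of 16 (110bpm 4/4) — PASS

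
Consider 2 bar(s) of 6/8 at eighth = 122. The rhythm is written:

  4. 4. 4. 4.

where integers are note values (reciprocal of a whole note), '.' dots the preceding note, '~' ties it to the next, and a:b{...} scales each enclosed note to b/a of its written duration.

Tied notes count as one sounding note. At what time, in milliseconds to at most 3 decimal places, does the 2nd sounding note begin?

note 2 onset = 3b = 1475.41ms

1. 0.0ms @ 0 + 1475.41ms (3)
2. 1475.41ms @ 3 + 1475.41ms (3)
3. 2950.82ms @ 6 + 1475.41ms (3)
4. 4426.23ms @ 9 + 1475.41ms (3)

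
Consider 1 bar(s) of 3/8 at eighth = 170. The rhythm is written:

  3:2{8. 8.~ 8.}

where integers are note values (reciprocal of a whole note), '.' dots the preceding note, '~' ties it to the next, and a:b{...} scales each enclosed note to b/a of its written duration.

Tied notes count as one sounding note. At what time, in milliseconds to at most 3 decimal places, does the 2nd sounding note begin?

1. 0.0ms @ 0 + 352.941ms (1)
2. 352.941ms @ 1 + 705.882ms (2)

note 2 onset = 1b = 352.941ms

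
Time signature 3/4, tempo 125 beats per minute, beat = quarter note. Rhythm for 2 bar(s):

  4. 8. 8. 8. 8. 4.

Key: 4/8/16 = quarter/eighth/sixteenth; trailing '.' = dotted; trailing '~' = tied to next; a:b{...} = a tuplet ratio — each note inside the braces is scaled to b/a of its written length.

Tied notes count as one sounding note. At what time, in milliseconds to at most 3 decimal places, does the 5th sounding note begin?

1. 0.0ms @ 0 + 720.0ms (3/2)
2. 720.0ms @ 3/2 + 360.0ms (3/4)
3. 1080.0ms @ 9/4 + 360.0ms (3/4)
4. 1440.0ms @ 3 + 360.0ms (3/4)
5. 1800.0ms @ 15/4 + 360.0ms (3/4)
6. 2160.0ms @ 9/2 + 720.0ms (3/2)

note 5 onset = 15/4b = 1800.0ms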